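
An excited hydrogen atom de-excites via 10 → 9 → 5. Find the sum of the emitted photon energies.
0.40817 eV

The energy levels of hydrogen are E_n = -13.6057 / n² eV.

First transition (10 → 9):
ΔE₁ = |E_9 - E_10|
ΔE₁ = |-0.16797160494 - (-0.13605700000)| = 0.03191460 eV

Second transition (9 → 5):
ΔE₂ = |E_5 - E_9|
ΔE₂ = |-0.54422800000 - (-0.16797160494)| = 0.37625640 eV

Total energy released:
E_total = ΔE₁ + ΔE₂ = 0.03191460 + 0.37625640 = 0.40817 eV

Note: This equals the direct transition 10 → 5: 0.40817 eV ✓
Energy is conserved regardless of the path taken.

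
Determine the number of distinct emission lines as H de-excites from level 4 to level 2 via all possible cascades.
3

The electron can occupy levels n = 2, 3, ..., 4 during de-excitation — that is m = 4 - 2 + 1 = 3 distinct levels.

The number of distinct spectral lines equals the number of ways to choose 2 of these m levels (each pair gives one possible emission transition):

Number of lines = m(m-1)/2 = 3×2/2 = 3

These correspond to all possible transitions between the 3 levels:
4 → 3, 4 → 2, 3 → 2

Each transition produces a photon with a unique energy (and thus wavelength). This count does not depend on Z.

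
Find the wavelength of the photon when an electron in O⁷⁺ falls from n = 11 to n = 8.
193.44 nm

First, find the transition energy using E_n = -13.6057 Z² / n² eV:
E_11 = -13.6057 × 8² / 11² = -7.196403 eV
E_8 = -13.6057 × 8² / 8² = -13.605700 eV

Photon energy: |ΔE| = |E_8 - E_11| = 6.409297 eV

Convert to wavelength using E = hc/λ with hc = 1239.84 eV·nm:
λ = hc/E = 1239.84 eV·nm / 6.409297 eV
λ = 193.44 nm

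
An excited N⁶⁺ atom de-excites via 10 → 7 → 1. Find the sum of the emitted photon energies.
660.013 eV

The energy levels of N⁶⁺ are E_n = -13.6057 × 7² / n² eV.

First transition (10 → 7):
ΔE₁ = |E_7 - E_10|
ΔE₁ = |-13.605700000 - (-6.666793000)| = 6.938907 eV

Second transition (7 → 1):
ΔE₂ = |E_1 - E_7|
ΔE₂ = |-666.679300000 - (-13.605700000)| = 653.073600 eV

Total energy released:
E_total = ΔE₁ + ΔE₂ = 6.938907 + 653.073600 = 660.013 eV

Note: This equals the direct transition 10 → 1: 660.013 eV ✓
Energy is conserved regardless of the path taken.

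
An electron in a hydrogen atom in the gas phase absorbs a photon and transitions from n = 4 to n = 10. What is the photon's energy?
0.71430 eV

The energy levels of a hydrogen-like atom are E_n = -13.6057 eV / n².

Energy at n = 4: E_4 = -13.6057 / 4² = -0.85035625 eV
Energy at n = 10: E_10 = -13.6057 / 10² = -0.13605700 eV

The excitation energy is the difference:
ΔE = E_10 - E_4
ΔE = -0.13605700 - (-0.85035625)
ΔE = 0.71430 eV

Since this is positive, energy must be absorbed (photon absorption).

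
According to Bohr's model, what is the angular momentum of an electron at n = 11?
1.16e-33 J·s (or 11ℏ)

In the Bohr model, angular momentum is quantized:
L = nℏ

where ℏ = h/(2π) = 1.0546e-34 J·s

For n = 11:
L = 11 × 1.0546e-34 J·s
L = 1.16e-33 J·s

This can also be written as L = 11ℏ.
The angular momentum is an integer multiple of the reduced Planck constant.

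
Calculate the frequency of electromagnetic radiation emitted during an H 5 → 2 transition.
6.9087e+14 Hz

First, find the transition energy:
E_5 = -13.6057 / 5² = -0.5442280 eV
E_2 = -13.6057 / 2² = -3.4014250 eV
|ΔE| = |E_2 - E_5| = 2.8571970 eV

Convert to Joules: E = 2.8571970 eV × (1.602177 × 10⁻¹⁹ J/eV) = 4.577735e-19 J

Using E = hf:
f = E/h = 4.577735e-19 J / (6.62607 × 10⁻³⁴ J·s)
f = 6.9087e+14 Hz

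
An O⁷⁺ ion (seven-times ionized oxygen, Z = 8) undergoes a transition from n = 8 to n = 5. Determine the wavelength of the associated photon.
58.414432 nm

First, find the transition energy using E_n = -13.6057 Z² / n² eV:
E_8 = -13.6057 × 8² / 8² = -13.60570000 eV
E_5 = -13.6057 × 8² / 5² = -34.83059200 eV

Photon energy: |ΔE| = |E_5 - E_8| = 21.22489200 eV

Convert to wavelength using E = hc/λ with hc = 1239.84 eV·nm:
λ = hc/E = 1239.84 eV·nm / 21.22489200 eV
λ = 58.414432 nm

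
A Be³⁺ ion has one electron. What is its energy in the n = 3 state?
-24.187911 eV

For hydrogen-like ions, the energy levels scale with Z²:
E_n = -13.6057 Z² / n² eV

For Be³⁺ (Z = 4) at n = 3:
E_3 = -13.6057 × 4² / 3²
E_3 = -13.6057 × 16 / 9
E_3 = -217.6912 / 9
E_3 = -24.187911 eV

The energy is 16 times more negative than hydrogen at the same n due to the stronger nuclear charge.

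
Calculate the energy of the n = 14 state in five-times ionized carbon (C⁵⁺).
-2.49901 eV

For hydrogen-like ions, the energy levels scale with Z²:
E_n = -13.6057 Z² / n² eV

For C⁵⁺ (Z = 6) at n = 14:
E_14 = -13.6057 × 6² / 14²
E_14 = -13.6057 × 36 / 196
E_14 = -489.8052 / 196
E_14 = -2.49901 eV

The energy is 36 times more negative than hydrogen at the same n due to the stronger nuclear charge.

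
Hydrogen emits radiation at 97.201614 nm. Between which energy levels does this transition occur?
n = 4 → n = 1

First, find the photon energy from the wavelength (hc = 1239.84 eV·nm):
E = hc/λ = 1239.84 eV·nm / 97.201614 nm = 12.755344 eV

The energy levels of hydrogen satisfy E_n = -13.6057 / n² eV, so an emission n_i → n_f releases
ΔE = 13.6057 × (1/n_f² − 1/n_i²) eV.

Setting ΔE equal to the photon energy:
1/n_f² − 1/n_i² = 12.755344 / 13.6057 = 0.93750002

Since 1/n_i² must be positive, we need 1/n_f² > 0.93750002, i.e. n_f ≤ 1. For each allowed n_f, solve n_i = (1/n_f² − 0.93750002)^(−1/2) and check whether it is a whole number:
  n_f = 1: 1/n_i² = 1.00000000 − 0.93750002 = 0.06249998 → n_i = 4.000  → integer, n_i = 4 ✓

Only n_f = 1 gives an integer upper level, n_i = 4.

The transition is from n = 4 to n = 1 (emission).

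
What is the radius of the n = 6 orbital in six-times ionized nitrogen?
0.2721 nm (or 2.7215 Å)

The Bohr radius formula is:
r_n = n² a₀ / Z

where a₀ = 0.0529177 nm is the Bohr radius.

For N⁶⁺ (Z = 7) at n = 6:
r_6 = 6² × 0.0529177 nm / 7
r_6 = 36 × 0.0529177 nm / 7
r_6 = 1.90504 nm / 7
r_6 = 0.2721 nm

The electron orbits at approximately 0.2721 nm from the nucleus.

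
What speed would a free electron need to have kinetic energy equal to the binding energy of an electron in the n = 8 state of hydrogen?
2.73462e+05 m/s (or 0.09122% of c)

The binding energy at n = 8 for hydrogen is:
E_8 = -13.6057/8² = -0.212589063 eV
|E_8| = 0.212589063 eV

Convert to Joules:
KE = 0.212589063 eV × (1.602177 × 10⁻¹⁹ J/eV) = 3.4060531e-20 J

Using KE = ½mv²:
v = √(2·KE/m_e)
v = √(2 × 3.4060531e-20 J / 9.10938 × 10⁻³¹ kg)
v = 2.73462e+05 m/s

This is approximately 0.09122% the speed of light.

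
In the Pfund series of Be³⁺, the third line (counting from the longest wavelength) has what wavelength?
233.657726 nm

The lines of a series are numbered from the longest wavelength (smallest ΔE) outward; the third line is the transition from n = n_f + 3 to n_f.
The Pfund series has all transitions ending at n_f = 5.

For Be³⁺ (Z = 4), the third line (γ-line) is the jump from n = 8 to n = 5:
E_8 = -13.6057 × 4² / 8² = -3.4014250000 eV
E_5 = -13.6057 × 4² / 5² = -8.7076480000 eV
ΔE = E_8 - E_5 = 5.3062230000 eV

λ = hc/E = 1239.84 eV·nm / 5.3062230000 eV
λ = 233.657726 nm

This is the γ-line of the Pfund series in Be³⁺.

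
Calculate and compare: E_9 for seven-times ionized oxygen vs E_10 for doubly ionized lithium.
O⁷⁺ at n = 9 (E = -10.750183 eV)

Using E_n = -13.6057 Z² / n² eV:

O⁷⁺ (Z = 8) at n = 9:
E = -13.6057 × 8² / 9² = -13.6057 × 64 / 81 = -10.750182716 eV

Li²⁺ (Z = 3) at n = 10:
E = -13.6057 × 3² / 10² = -13.6057 × 9 / 100 = -1.224513000 eV

Since -10.750182716 eV < -1.224513000 eV,
O⁷⁺ at n = 9 is more tightly bound (requires more energy to ionize).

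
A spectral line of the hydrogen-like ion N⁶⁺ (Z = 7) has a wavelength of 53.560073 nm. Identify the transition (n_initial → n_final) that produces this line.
n = 6 → n = 4

First, find the photon energy from the wavelength (hc = 1239.84 eV·nm):
E = hc/λ = 1239.84 eV·nm / 53.560073 nm = 23.148587 eV

The energy levels of N⁶⁺ satisfy E_n = -13.6057 × 7² / n² eV, so an emission n_i → n_f releases
ΔE = 13.6057 × 7² × (1/n_f² − 1/n_i²) eV.

Setting ΔE equal to the photon energy:
1/n_f² − 1/n_i² = 23.148587 / (13.6057 × 7²) = 0.034722223

Since 1/n_i² must be positive, we need 1/n_f² > 0.034722223, i.e. n_f ≤ 5. For each allowed n_f, solve n_i = (1/n_f² − 0.034722223)^(−1/2) and check whether it is a whole number:
  n_f = 1: 1/n_i² = 1.000000000 − 0.034722223 = 0.965277777 → n_i = 1.018  (not an integer) ✗
  n_f = 2: 1/n_i² = 0.250000000 − 0.034722223 = 0.215277777 → n_i = 2.155  (not an integer) ✗
  n_f = 3: 1/n_i² = 0.111111111 − 0.034722223 = 0.076388888 → n_i = 3.618  (not an integer) ✗
  n_f = 4: 1/n_i² = 0.062500000 − 0.034722223 = 0.027777777 → n_i = 6.000  → integer, n_i = 6 ✓
  n_f = 5: 1/n_i² = 0.040000000 − 0.034722223 = 0.005277777 → n_i = 13.765  (not an integer) ✗

Only n_f = 4 gives an integer upper level, n_i = 6.

The transition is from n = 6 to n = 4 (emission).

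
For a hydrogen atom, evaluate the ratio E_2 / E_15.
56.2500

Using E_n = -13.6057 Z² / n² eV with Z = 1:

E_2 = -13.6057 / 2² = -13.6057 / 4 = -3.4014250000 eV
E_15 = -13.6057 / 15² = -13.6057 / 225 = -0.0604697778 eV

The ratio is:
E_2/E_15 = (-3.4014250000) / (-0.0604697778)
E_2/E_15 = (-13.6057/4) / (-13.6057/225)
E_2/E_15 = 225/4
E_2/E_15 = 56.2500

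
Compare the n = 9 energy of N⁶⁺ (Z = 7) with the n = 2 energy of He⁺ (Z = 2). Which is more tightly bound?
He⁺ at n = 2 (E = -13.606 eV)

Using E_n = -13.6057 Z² / n² eV:

N⁶⁺ (Z = 7) at n = 9:
E = -13.6057 × 7² / 9² = -13.6057 × 49 / 81 = -8.230609 eV

He⁺ (Z = 2) at n = 2:
E = -13.6057 × 2² / 2² = -13.6057 × 4 / 4 = -13.605700 eV

Since -13.605700 eV < -8.230609 eV,
He⁺ at n = 2 is more tightly bound (requires more energy to ionize).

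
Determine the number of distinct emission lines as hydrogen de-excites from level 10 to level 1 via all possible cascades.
45

The electron can occupy levels n = 1, 2, ..., 10 during de-excitation — that is m = 10 - 1 + 1 = 10 distinct levels.

The number of distinct spectral lines equals the number of ways to choose 2 of these m levels (each pair gives one possible emission transition):

Number of lines = m(m-1)/2 = 10×9/2 = 45

These correspond to all possible transitions between the 10 levels:
10 → 9, 10 → 8, 10 → 7, 10 → 6, 10 → 5, 10 → 4, 10 → 3, 10 → 2...

Each transition produces a photon with a unique energy (and thus wavelength). This count does not depend on Z.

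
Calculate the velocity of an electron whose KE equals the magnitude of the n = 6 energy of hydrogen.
3.65e+05 m/s (or 0.1216% of c)

The binding energy at n = 6 for hydrogen is:
E_6 = -13.6057/6² = -0.377936 eV
|E_6| = 0.377936 eV

Convert to Joules:
KE = 0.377936 eV × (1.602177 × 10⁻¹⁹ J/eV) = 6.0552e-20 J

Using KE = ½mv²:
v = √(2·KE/m_e)
v = √(2 × 6.0552e-20 J / 9.10938 × 10⁻³¹ kg)
v = 3.65e+05 m/s

This is approximately 0.1216% the speed of light.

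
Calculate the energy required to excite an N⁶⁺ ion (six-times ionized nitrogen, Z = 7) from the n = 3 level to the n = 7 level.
60.47 eV

The energy levels of a hydrogen-like atom are E_n = -13.6057 Z² eV / n².

Energy at n = 3: E_3 = -13.6057 × 7² / 3² = -74.07548 eV
Energy at n = 7: E_7 = -13.6057 × 7² / 7² = -13.60570 eV

The excitation energy is the difference:
ΔE = E_7 - E_3
ΔE = -13.60570 - (-74.07548)
ΔE = 60.47 eV

Since this is positive, energy must be absorbed (photon absorption).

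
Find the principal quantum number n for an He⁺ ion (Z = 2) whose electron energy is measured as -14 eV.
n = 2

The exact energy levels follow E_n = -13.6057 Z² / n² eV with Z = 2.

The measured value (-14 eV) is reported to only 2 significant figures, so we must test candidate n values and see which one matches to that precision.

Candidate energies:
  n = 1:  E = -13.6057 × 2² / 1² = -54.42280 eV
  n = 2:  E = -13.6057 × 2² / 2² = -13.60570 eV  ← matches
  n = 3:  E = -13.6057 × 2² / 3² = -6.04698 eV
  n = 4:  E = -13.6057 × 2² / 4² = -3.40143 eV

Checking against the measurement of -14 eV (2 sig figs), only n = 2 agrees:
E_2 = -13.60570 eV, which rounds to -14 eV ✓

Therefore n = 2.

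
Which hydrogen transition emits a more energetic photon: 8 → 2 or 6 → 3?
8 → 2

Calculate the energy for each transition:

Transition 8 → 2:
ΔE₁ = |E_2 - E_8| = |-13.6057/2² - (-13.6057/8²)|
ΔE₁ = |-3.401425000000 - (-0.212589062500)| = 3.188835938 eV

Transition 6 → 3:
ΔE₂ = |E_3 - E_6| = |-13.6057/3² - (-13.6057/6²)|
ΔE₂ = |-1.511744444444 - (-0.377936111111)| = 1.133808333 eV

Since 3.188835938 eV > 1.133808333 eV, the transition 8 → 2 emits the more energetic photon.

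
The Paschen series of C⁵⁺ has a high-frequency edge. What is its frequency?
1.31594e+16 Hz

The series limit corresponds to the transition from n = ∞ to n = 3.
This is the highest energy (shortest wavelength) transition in the Paschen series.

E_∞ = 0 eV
E_3 = -13.6057 × 6² / 3² = -54.4228000 eV

Energy at series limit:
ΔE = E_∞ - E_3 = 0 - (-54.4228000) = 54.4228000 eV
E = 54.4228000 eV × (1.602177 × 10⁻¹⁹ J/eV) = 8.7194958e-18 J
f = E/h = 8.7194958e-18 J / (6.62607 × 10⁻³⁴ J·s) = 1.31594e+16 Hz

This energy equals the ionization energy from the n = 3 state of C⁵⁺.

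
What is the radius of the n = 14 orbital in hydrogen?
10.37187 nm (or 103.71873 Å)

The Bohr radius formula is:
r_n = n² a₀ / Z

where a₀ = 0.05291772 nm is the Bohr radius.

For H (Z = 1) at n = 14:
r_14 = 14² × 0.05291772 nm / 1
r_14 = 196 × 0.05291772 nm / 1
r_14 = 10.371873 nm / 1
r_14 = 10.37187 nm

The electron orbits at approximately 10.37187 nm from the nucleus.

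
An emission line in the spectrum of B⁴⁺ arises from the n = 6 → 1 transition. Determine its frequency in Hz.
7.9962e+16 Hz

First, find the transition energy:
E_6 = -13.6057 × 5² / 6² = -9.448403 eV
E_1 = -13.6057 × 5² / 1² = -340.142500 eV
|ΔE| = |E_1 - E_6| = 330.694097 eV

Convert to Joules: E = 330.694097 eV × (1.602177 × 10⁻¹⁹ J/eV) = 5.298305e-17 J

Using E = hf:
f = E/h = 5.298305e-17 J / (6.62607 × 10⁻³⁴ J·s)
f = 7.9962e+16 Hz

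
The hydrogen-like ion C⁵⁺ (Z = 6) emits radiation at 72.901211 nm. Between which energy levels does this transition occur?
n = 6 → n = 4

First, find the photon energy from the wavelength (hc = 1239.84 eV·nm):
E = hc/λ = 1239.84 eV·nm / 72.901211 nm = 17.007125 eV

The energy levels of C⁵⁺ satisfy E_n = -13.6057 × 6² / n² eV, so an emission n_i → n_f releases
ΔE = 13.6057 × 6² × (1/n_f² − 1/n_i²) eV.

Setting ΔE equal to the photon energy:
1/n_f² − 1/n_i² = 17.007125 / (13.6057 × 6²) = 0.034722222

Since 1/n_i² must be positive, we need 1/n_f² > 0.034722222, i.e. n_f ≤ 5. For each allowed n_f, solve n_i = (1/n_f² − 0.034722222)^(−1/2) and check whether it is a whole number:
  n_f = 1: 1/n_i² = 1.000000000 − 0.034722222 = 0.965277778 → n_i = 1.018  (not an integer) ✗
  n_f = 2: 1/n_i² = 0.250000000 − 0.034722222 = 0.215277778 → n_i = 2.155  (not an integer) ✗
  n_f = 3: 1/n_i² = 0.111111111 − 0.034722222 = 0.076388889 → n_i = 3.618  (not an integer) ✗
  n_f = 4: 1/n_i² = 0.062500000 − 0.034722222 = 0.027777778 → n_i = 6.000  → integer, n_i = 6 ✓
  n_f = 5: 1/n_i² = 0.040000000 − 0.034722222 = 0.005277778 → n_i = 13.765  (not an integer) ✗

Only n_f = 4 gives an integer upper level, n_i = 6.

The transition is from n = 6 to n = 4 (emission).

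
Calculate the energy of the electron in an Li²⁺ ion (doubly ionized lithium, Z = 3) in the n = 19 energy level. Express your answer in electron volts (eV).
-0.34 eV

The energy levels of a hydrogen-like atom are given by:
E_n = -13.6057 Z² / n² eV  (with Z = 3 for Li²⁺)

For n = 19:
E_19 = -13.6057 × 3² / 19²
E_19 = -13.6057 × 9 / 361
E_19 = -0.34 eV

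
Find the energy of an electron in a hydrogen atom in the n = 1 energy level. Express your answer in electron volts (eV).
-13.605700 eV

The energy levels of a hydrogen-like atom are given by:
E_n = -13.6057 eV / n²

For n = 1:
E_1 = -13.6057 eV / 1²
E_1 = -13.6057 eV / 1
E_1 = -13.605700 eV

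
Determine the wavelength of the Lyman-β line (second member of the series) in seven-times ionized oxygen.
1.60183 nm

The lines of a series are numbered from the longest wavelength (smallest ΔE) outward; the second line is the transition from n = n_f + 2 to n_f.
The Lyman series has all transitions ending at n_f = 1.

For O⁷⁺ (Z = 8), the second line (β-line) is the jump from n = 3 to n = 1:
E_3 = -13.6057 × 8² / 3² = -96.7516444 eV
E_1 = -13.6057 × 8² / 1² = -870.7648000 eV
ΔE = E_3 - E_1 = 774.0131556 eV

λ = hc/E = 1239.84 eV·nm / 774.0131556 eV
λ = 1.60183 nm

This is the β-line of the Lyman series in O⁷⁺.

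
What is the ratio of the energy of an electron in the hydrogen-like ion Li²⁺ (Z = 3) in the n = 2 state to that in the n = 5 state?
6.250000

Using E_n = -13.6057 Z² / n² eV with Z = 3:

E_2 = -13.6057 × 3² / 2² = -122.4513 / 4 = -30.612825000000 eV
E_5 = -13.6057 × 3² / 5² = -122.4513 / 25 = -4.898052000000 eV

The ratio is:
E_2/E_5 = (-30.612825000000) / (-4.898052000000)
E_2/E_5 = (-122.4513/4) / (-122.4513/25)
E_2/E_5 = 25/4
E_2/E_5 = 6.250000
(Note: the Z² factors cancel in the ratio.)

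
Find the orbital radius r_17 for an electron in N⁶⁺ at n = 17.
2.1847 nm (or 21.8475 Å)

The Bohr radius formula is:
r_n = n² a₀ / Z

where a₀ = 0.0529177 nm is the Bohr radius.

For N⁶⁺ (Z = 7) at n = 17:
r_17 = 17² × 0.0529177 nm / 7
r_17 = 289 × 0.0529177 nm / 7
r_17 = 15.29322 nm / 7
r_17 = 2.1847 nm

The electron orbits at approximately 2.1847 nm from the nucleus.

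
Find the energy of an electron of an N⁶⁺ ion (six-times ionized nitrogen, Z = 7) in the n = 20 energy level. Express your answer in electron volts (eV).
-1.66670 eV

The energy levels of a hydrogen-like atom are given by:
E_n = -13.6057 Z² / n² eV  (with Z = 7 for N⁶⁺)

For n = 20:
E_20 = -13.6057 × 7² / 20²
E_20 = -13.6057 × 49 / 400
E_20 = -1.66670 eV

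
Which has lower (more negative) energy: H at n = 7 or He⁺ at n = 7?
He⁺ at n = 7 (E = -1.11067 eV)

Using E_n = -13.6057 Z² / n² eV:

H (Z = 1) at n = 7:
E = -13.6057 × 1² / 7² = -13.6057 × 1 / 49 = -0.27766735 eV

He⁺ (Z = 2) at n = 7:
E = -13.6057 × 2² / 7² = -13.6057 × 4 / 49 = -1.11066939 eV

Since -1.11066939 eV < -0.27766735 eV,
He⁺ at n = 7 is more tightly bound (requires more energy to ionize).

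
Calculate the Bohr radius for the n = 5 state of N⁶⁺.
0.18899 nm (or 1.88992 Å)

The Bohr radius formula is:
r_n = n² a₀ / Z

where a₀ = 0.05291772 nm is the Bohr radius.

For N⁶⁺ (Z = 7) at n = 5:
r_5 = 5² × 0.05291772 nm / 7
r_5 = 25 × 0.05291772 nm / 7
r_5 = 1.322943 nm / 7
r_5 = 0.18899 nm

The electron orbits at approximately 0.18899 nm from the nucleus.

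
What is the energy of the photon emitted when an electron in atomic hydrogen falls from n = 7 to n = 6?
0.100269 eV

The energy levels are E_n = -13.6057 eV / n².

Energy at n = 7: E_7 = -13.6057 / 7² = -0.277667347 eV
Energy at n = 6: E_6 = -13.6057 / 6² = -0.377936111 eV

For emission (electron falling to lower state), the photon energy is:
E_photon = E_7 - E_6 = |-0.277667347 - (-0.377936111)|
E_photon = 0.100269 eV

This energy is carried away by the emitted photon.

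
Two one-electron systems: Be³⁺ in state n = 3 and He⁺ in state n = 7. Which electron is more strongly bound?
Be³⁺ at n = 3 (E = -24.187911 eV)

Using E_n = -13.6057 Z² / n² eV:

Be³⁺ (Z = 4) at n = 3:
E = -13.6057 × 4² / 3² = -13.6057 × 16 / 9 = -24.187911111 eV

He⁺ (Z = 2) at n = 7:
E = -13.6057 × 2² / 7² = -13.6057 × 4 / 49 = -1.110669388 eV

Since -24.187911111 eV < -1.110669388 eV,
Be³⁺ at n = 3 is more tightly bound (requires more energy to ionize).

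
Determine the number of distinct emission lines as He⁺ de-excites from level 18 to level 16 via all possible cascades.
3

The electron can occupy levels n = 16, 17, ..., 18 during de-excitation — that is m = 18 - 16 + 1 = 3 distinct levels.

The number of distinct spectral lines equals the number of ways to choose 2 of these m levels (each pair gives one possible emission transition):

Number of lines = m(m-1)/2 = 3×2/2 = 3

These correspond to all possible transitions between the 3 levels:
18 → 17, 18 → 16, 17 → 16

Each transition produces a photon with a unique energy (and thus wavelength). This count does not depend on Z.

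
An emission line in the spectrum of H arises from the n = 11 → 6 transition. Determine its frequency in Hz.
6.420e+13 Hz

First, find the transition energy:
E_11 = -13.6057 / 11² = -0.1124438 eV
E_6 = -13.6057 / 6² = -0.3779361 eV
|ΔE| = |E_6 - E_11| = 0.2654923 eV

Convert to Joules: E = 0.2654923 eV × (1.602177 × 10⁻¹⁹ J/eV) = 4.25366e-20 J

Using E = hf:
f = E/h = 4.25366e-20 J / (6.62607 × 10⁻³⁴ J·s)
f = 6.420e+13 Hz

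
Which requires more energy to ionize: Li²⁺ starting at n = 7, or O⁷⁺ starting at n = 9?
O⁷⁺ at n = 9 (E = -10.750 eV)

Using E_n = -13.6057 Z² / n² eV:

Li²⁺ (Z = 3) at n = 7:
E = -13.6057 × 3² / 7² = -13.6057 × 9 / 49 = -2.499006 eV

O⁷⁺ (Z = 8) at n = 9:
E = -13.6057 × 8² / 9² = -13.6057 × 64 / 81 = -10.750183 eV

Since -10.750183 eV < -2.499006 eV,
O⁷⁺ at n = 9 is more tightly bound (requires more energy to ionize).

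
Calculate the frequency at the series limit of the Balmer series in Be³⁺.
1.32e+16 Hz

The series limit corresponds to the transition from n = ∞ to n = 2.
This is the highest energy (shortest wavelength) transition in the Balmer series.

E_∞ = 0 eV
E_2 = -13.6057 × 4² / 2² = -54.42280000 eV

Energy at series limit:
ΔE = E_∞ - E_2 = 0 - (-54.42280000) = 54.42280000 eV
E = 54.42280000 eV × (1.602177 × 10⁻¹⁹ J/eV) = 8.7195e-18 J
f = E/h = 8.7195e-18 J / (6.62607 × 10⁻³⁴ J·s) = 1.32e+16 Hz

This energy equals the ionization energy from the n = 2 state of Be³⁺.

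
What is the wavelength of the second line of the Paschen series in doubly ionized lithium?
142.385 nm

The lines of a series are numbered from the longest wavelength (smallest ΔE) outward; the second line is the transition from n = n_f + 2 to n_f.
The Paschen series has all transitions ending at n_f = 3.

For Li²⁺ (Z = 3), the second line (β-line) is the jump from n = 5 to n = 3:
E_5 = -13.6057 × 3² / 5² = -4.8980520 eV
E_3 = -13.6057 × 3² / 3² = -13.6057000 eV
ΔE = E_5 - E_3 = 8.7076480 eV

λ = hc/E = 1239.84 eV·nm / 8.7076480 eV
λ = 142.385 nm

This is the β-line of the Paschen series in Li²⁺.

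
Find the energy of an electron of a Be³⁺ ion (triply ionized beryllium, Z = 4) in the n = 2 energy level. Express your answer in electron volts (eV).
-54.423 eV

The energy levels of a hydrogen-like atom are given by:
E_n = -13.6057 Z² / n² eV  (with Z = 4 for Be³⁺)

For n = 2:
E_2 = -13.6057 × 4² / 2²
E_2 = -13.6057 × 16 / 4
E_2 = -54.423 eV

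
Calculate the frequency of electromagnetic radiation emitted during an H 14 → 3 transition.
3.49e+14 Hz

First, find the transition energy:
E_14 = -13.6057 / 14² = -0.0694168 eV
E_3 = -13.6057 / 3² = -1.5117444 eV
|ΔE| = |E_3 - E_14| = 1.4423276 eV

Convert to Joules: E = 1.4423276 eV × (1.602177 × 10⁻¹⁹ J/eV) = 2.3109e-19 J

Using E = hf:
f = E/h = 2.3109e-19 J / (6.62607 × 10⁻³⁴ J·s)
f = 3.49e+14 Hz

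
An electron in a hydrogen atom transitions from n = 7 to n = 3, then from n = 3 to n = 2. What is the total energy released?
3.124 eV

The energy levels of hydrogen are E_n = -13.6057 / n² eV.

First transition (7 → 3):
ΔE₁ = |E_3 - E_7|
ΔE₁ = |-1.511744444 - (-0.277667347)| = 1.234077 eV

Second transition (3 → 2):
ΔE₂ = |E_2 - E_3|
ΔE₂ = |-3.401425000 - (-1.511744444)| = 1.889681 eV

Total energy released:
E_total = ΔE₁ + ΔE₂ = 1.234077 + 1.889681 = 3.124 eV

Note: This equals the direct transition 7 → 2: 3.124 eV ✓
Energy is conserved regardless of the path taken.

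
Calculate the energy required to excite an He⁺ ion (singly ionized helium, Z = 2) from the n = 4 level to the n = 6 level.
1.88968 eV

The energy levels of a hydrogen-like atom are E_n = -13.6057 Z² eV / n².

Energy at n = 4: E_4 = -13.6057 × 2² / 4² = -3.40142500 eV
Energy at n = 6: E_6 = -13.6057 × 2² / 6² = -1.51174444 eV

The excitation energy is the difference:
ΔE = E_6 - E_4
ΔE = -1.51174444 - (-3.40142500)
ΔE = 1.88968 eV

Since this is positive, energy must be absorbed (photon absorption).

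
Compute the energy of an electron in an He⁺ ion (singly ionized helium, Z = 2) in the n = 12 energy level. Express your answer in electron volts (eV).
-0.37794 eV

The energy levels of a hydrogen-like atom are given by:
E_n = -13.6057 Z² / n² eV  (with Z = 2 for He⁺)

For n = 12:
E_12 = -13.6057 × 2² / 12²
E_12 = -13.6057 × 4 / 144
E_12 = -0.37794 eV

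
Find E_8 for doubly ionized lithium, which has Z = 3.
-1.913 eV

For hydrogen-like ions, the energy levels scale with Z²:
E_n = -13.6057 Z² / n² eV

For Li²⁺ (Z = 3) at n = 8:
E_8 = -13.6057 × 3² / 8²
E_8 = -13.6057 × 9 / 64
E_8 = -122.4513 / 64
E_8 = -1.913 eV

The energy is 9 times more negative than hydrogen at the same n due to the stronger nuclear charge.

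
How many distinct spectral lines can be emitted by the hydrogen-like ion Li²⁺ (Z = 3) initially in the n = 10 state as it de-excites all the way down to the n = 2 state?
36

The electron can occupy levels n = 2, 3, ..., 10 during de-excitation — that is m = 10 - 2 + 1 = 9 distinct levels.

The number of distinct spectral lines equals the number of ways to choose 2 of these m levels (each pair gives one possible emission transition):

Number of lines = m(m-1)/2 = 9×8/2 = 36

These correspond to all possible transitions between the 9 levels:
10 → 9, 10 → 8, 10 → 7, 10 → 6, 10 → 5, 10 → 4, 10 → 3, 10 → 2...

Each transition produces a photon with a unique energy (and thus wavelength). This count does not depend on Z.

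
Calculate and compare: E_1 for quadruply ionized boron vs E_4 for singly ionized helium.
B⁴⁺ at n = 1 (E = -340.1425 eV)

Using E_n = -13.6057 Z² / n² eV:

B⁴⁺ (Z = 5) at n = 1:
E = -13.6057 × 5² / 1² = -13.6057 × 25 / 1 = -340.1425000 eV

He⁺ (Z = 2) at n = 4:
E = -13.6057 × 2² / 4² = -13.6057 × 4 / 16 = -3.4014250 eV

Since -340.1425000 eV < -3.4014250 eV,
B⁴⁺ at n = 1 is more tightly bound (requires more energy to ionize).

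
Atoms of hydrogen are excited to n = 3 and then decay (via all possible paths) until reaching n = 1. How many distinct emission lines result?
3

The electron can occupy levels n = 1, 2, ..., 3 during de-excitation — that is m = 3 - 1 + 1 = 3 distinct levels.

The number of distinct spectral lines equals the number of ways to choose 2 of these m levels (each pair gives one possible emission transition):

Number of lines = m(m-1)/2 = 3×2/2 = 3

These correspond to all possible transitions between the 3 levels:
3 → 2, 3 → 1, 2 → 1

Each transition produces a photon with a unique energy (and thus wavelength). This count does not depend on Z.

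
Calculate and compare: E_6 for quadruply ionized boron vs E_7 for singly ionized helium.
B⁴⁺ at n = 6 (E = -9.4484 eV)

Using E_n = -13.6057 Z² / n² eV:

B⁴⁺ (Z = 5) at n = 6:
E = -13.6057 × 5² / 6² = -13.6057 × 25 / 36 = -9.4484028 eV

He⁺ (Z = 2) at n = 7:
E = -13.6057 × 2² / 7² = -13.6057 × 4 / 49 = -1.1106694 eV

Since -9.4484028 eV < -1.1106694 eV,
B⁴⁺ at n = 6 is more tightly bound (requires more energy to ionize).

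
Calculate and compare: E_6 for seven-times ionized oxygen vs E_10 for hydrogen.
O⁷⁺ at n = 6 (E = -24.188 eV)

Using E_n = -13.6057 Z² / n² eV:

O⁷⁺ (Z = 8) at n = 6:
E = -13.6057 × 8² / 6² = -13.6057 × 64 / 36 = -24.187911 eV

H (Z = 1) at n = 10:
E = -13.6057 × 1² / 10² = -13.6057 × 1 / 100 = -0.136057 eV

Since -24.187911 eV < -0.136057 eV,
O⁷⁺ at n = 6 is more tightly bound (requires more energy to ionize).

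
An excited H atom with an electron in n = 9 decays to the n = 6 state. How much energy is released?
0.210 eV

The energy levels are E_n = -13.6057 eV / n².

Energy at n = 9: E_9 = -13.6057 / 9² = -0.167972 eV
Energy at n = 6: E_6 = -13.6057 / 6² = -0.377936 eV

For emission (electron falling to lower state), the photon energy is:
E_photon = E_9 - E_6 = |-0.167972 - (-0.377936)|
E_photon = 0.210 eV

This energy is carried away by the emitted photon.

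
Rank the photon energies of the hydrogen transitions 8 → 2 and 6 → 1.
6 → 1

Calculate the energy for each transition:

Transition 8 → 2:
ΔE₁ = |E_2 - E_8| = |-13.6057/2² - (-13.6057/8²)|
ΔE₁ = |-3.4014250000 - (-0.2125890625)| = 3.1888359 eV

Transition 6 → 1:
ΔE₂ = |E_1 - E_6| = |-13.6057/1² - (-13.6057/6²)|
ΔE₂ = |-13.6057000000 - (-0.3779361111)| = 13.2277639 eV

Since 13.2277639 eV > 3.1888359 eV, the transition 6 → 1 emits the more energetic photon.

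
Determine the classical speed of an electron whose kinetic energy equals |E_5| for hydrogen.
4.37539e+05 m/s (or 0.146% of c)

The binding energy at n = 5 for hydrogen is:
E_5 = -13.6057/5² = -0.544228000 eV
|E_5| = 0.544228000 eV

Convert to Joules:
KE = 0.544228000 eV × (1.602177 × 10⁻¹⁹ J/eV) = 8.7194958e-20 J

Using KE = ½mv²:
v = √(2·KE/m_e)
v = √(2 × 8.7194958e-20 J / 9.10938 × 10⁻³¹ kg)
v = 4.37539e+05 m/s

This is approximately 0.146% the speed of light.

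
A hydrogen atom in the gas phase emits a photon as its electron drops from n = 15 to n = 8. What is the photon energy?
0.15 eV

The energy levels are E_n = -13.6057 eV / n².

Energy at n = 15: E_15 = -13.6057 / 15² = -0.06047 eV
Energy at n = 8: E_8 = -13.6057 / 8² = -0.21259 eV

For emission (electron falling to lower state), the photon energy is:
E_photon = E_15 - E_8 = |-0.06047 - (-0.21259)|
E_photon = 0.15 eV

This energy is carried away by the emitted photon.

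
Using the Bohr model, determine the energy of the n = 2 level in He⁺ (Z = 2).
-13.60570 eV

For hydrogen-like ions, the energy levels scale with Z²:
E_n = -13.6057 Z² / n² eV

For He⁺ (Z = 2) at n = 2:
E_2 = -13.6057 × 2² / 2²
E_2 = -13.6057 × 4 / 4
E_2 = -54.4228 / 4
E_2 = -13.60570 eV

The energy is 4 times more negative than hydrogen at the same n due to the stronger nuclear charge.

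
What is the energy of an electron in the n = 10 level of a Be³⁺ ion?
-2.17691 eV

For hydrogen-like ions, the energy levels scale with Z²:
E_n = -13.6057 Z² / n² eV

For Be³⁺ (Z = 4) at n = 10:
E_10 = -13.6057 × 4² / 10²
E_10 = -13.6057 × 16 / 100
E_10 = -217.6912 / 100
E_10 = -2.17691 eV

The energy is 16 times more negative than hydrogen at the same n due to the stronger nuclear charge.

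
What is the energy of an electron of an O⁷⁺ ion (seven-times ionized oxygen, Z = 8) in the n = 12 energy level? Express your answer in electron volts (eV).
-6.047 eV

The energy levels of a hydrogen-like atom are given by:
E_n = -13.6057 Z² / n² eV  (with Z = 8 for O⁷⁺)

For n = 12:
E_12 = -13.6057 × 8² / 12²
E_12 = -13.6057 × 64 / 144
E_12 = -6.047 eV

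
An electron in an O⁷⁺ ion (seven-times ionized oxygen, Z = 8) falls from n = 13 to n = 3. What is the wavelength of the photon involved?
13.53549 nm

First, find the transition energy using E_n = -13.6057 Z² / n² eV:
E_13 = -13.6057 × 8² / 13² = -5.1524544 eV
E_3 = -13.6057 × 8² / 3² = -96.7516444 eV

Photon energy: |ΔE| = |E_3 - E_13| = 91.5991900 eV

Convert to wavelength using E = hc/λ with hc = 1239.84 eV·nm:
λ = hc/E = 1239.84 eV·nm / 91.5991900 eV
λ = 13.53549 nm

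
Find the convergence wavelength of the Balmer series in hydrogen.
364.5061 nm

The series limit corresponds to the transition from n = ∞ to n = 2.
This is the highest energy (shortest wavelength) transition in the Balmer series.

E_∞ = 0 eV
E_2 = -13.6057 / 2² = -3.40142500 eV

Energy at series limit:
ΔE = E_∞ - E_2 = 0 - (-3.40142500) = 3.40142500 eV
λ = hc/E = 1239.84 eV·nm / 3.40142500 eV = 364.5061 nm

This energy equals the ionization energy from the n = 2 state of hydrogen.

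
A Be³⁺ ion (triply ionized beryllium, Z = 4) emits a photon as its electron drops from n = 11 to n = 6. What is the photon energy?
4.25 eV

The energy levels are E_n = -13.6057 Z² eV / n².

Energy at n = 11: E_11 = -13.6057 × 4² / 11² = -1.79910 eV
Energy at n = 6: E_6 = -13.6057 × 4² / 6² = -6.04698 eV

For emission (electron falling to lower state), the photon energy is:
E_photon = E_11 - E_6 = |-1.79910 - (-6.04698)|
E_photon = 4.25 eV

This energy is carried away by the emitted photon.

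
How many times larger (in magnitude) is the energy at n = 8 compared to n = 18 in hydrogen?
5.062500

Using E_n = -13.6057 Z² / n² eV with Z = 1:

E_8 = -13.6057 / 8² = -13.6057 / 64 = -0.212589062500 eV
E_18 = -13.6057 / 18² = -13.6057 / 324 = -0.041992901235 eV

The ratio is:
E_8/E_18 = (-0.212589062500) / (-0.041992901235)
E_8/E_18 = (-13.6057/64) / (-13.6057/324)
E_8/E_18 = 324/64
E_8/E_18 = 5.062500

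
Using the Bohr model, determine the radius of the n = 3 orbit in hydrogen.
0.4763 nm (or 4.7626 Å)

The Bohr radius formula is:
r_n = n² a₀ / Z

where a₀ = 0.0529177 nm is the Bohr radius.

For H (Z = 1) at n = 3:
r_3 = 3² × 0.0529177 nm / 1
r_3 = 9 × 0.0529177 nm / 1
r_3 = 0.47626 nm / 1
r_3 = 0.4763 nm

The electron orbits at approximately 0.4763 nm from the nucleus.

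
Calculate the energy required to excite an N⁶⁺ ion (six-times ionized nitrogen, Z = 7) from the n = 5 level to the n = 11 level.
21.16 eV

The energy levels of a hydrogen-like atom are E_n = -13.6057 Z² eV / n².

Energy at n = 5: E_5 = -13.6057 × 7² / 5² = -26.66717 eV
Energy at n = 11: E_11 = -13.6057 × 7² / 11² = -5.50975 eV

The excitation energy is the difference:
ΔE = E_11 - E_5
ΔE = -5.50975 - (-26.66717)
ΔE = 21.16 eV

Since this is positive, energy must be absorbed (photon absorption).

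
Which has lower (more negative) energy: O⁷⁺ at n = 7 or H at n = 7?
O⁷⁺ at n = 7 (E = -17.771 eV)

Using E_n = -13.6057 Z² / n² eV:

O⁷⁺ (Z = 8) at n = 7:
E = -13.6057 × 8² / 7² = -13.6057 × 64 / 49 = -17.770710 eV

H (Z = 1) at n = 7:
E = -13.6057 × 1² / 7² = -13.6057 × 1 / 49 = -0.277667 eV

Since -17.770710 eV < -0.277667 eV,
O⁷⁺ at n = 7 is more tightly bound (requires more energy to ionize).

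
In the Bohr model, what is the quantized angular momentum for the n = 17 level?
1.79e-33 J·s (or 17ℏ)

In the Bohr model, angular momentum is quantized:
L = nℏ

where ℏ = h/(2π) = 1.0546e-34 J·s

For n = 17:
L = 17 × 1.0546e-34 J·s
L = 1.79e-33 J·s

This can also be written as L = 17ℏ.
The angular momentum is an integer multiple of the reduced Planck constant.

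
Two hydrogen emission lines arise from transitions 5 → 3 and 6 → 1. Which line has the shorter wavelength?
6 → 1

Calculate the energy for each transition:

Transition 5 → 3:
ΔE₁ = |E_3 - E_5| = |-13.6057/3² - (-13.6057/5²)|
ΔE₁ = |-1.511744444444 - (-0.544228000000)| = 0.967516444 eV

Transition 6 → 1:
ΔE₂ = |E_1 - E_6| = |-13.6057/1² - (-13.6057/6²)|
ΔE₂ = |-13.605700000000 - (-0.377936111111)| = 13.227763889 eV

Since 13.227763889 eV > 0.967516444 eV, the transition 6 → 1 emits the more energetic photon.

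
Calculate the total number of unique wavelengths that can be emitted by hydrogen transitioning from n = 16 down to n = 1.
120

The electron can occupy levels n = 1, 2, ..., 16 during de-excitation — that is m = 16 - 1 + 1 = 16 distinct levels.

The number of distinct spectral lines equals the number of ways to choose 2 of these m levels (each pair gives one possible emission transition):

Number of lines = m(m-1)/2 = 16×15/2 = 120

These correspond to all possible transitions between the 16 levels:
16 → 15, 16 → 14, 16 → 13, 16 → 12, 16 → 11, 16 → 10, 16 → 9, 16 → 8...

Each transition produces a photon with a unique energy (and thus wavelength). This count does not depend on Z.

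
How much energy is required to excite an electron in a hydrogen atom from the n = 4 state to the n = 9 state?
0.6824 eV

The energy levels of a hydrogen-like atom are E_n = -13.6057 eV / n².

Energy at n = 4: E_4 = -13.6057 / 4² = -0.8503563 eV
Energy at n = 9: E_9 = -13.6057 / 9² = -0.1679716 eV

The excitation energy is the difference:
ΔE = E_9 - E_4
ΔE = -0.1679716 - (-0.8503563)
ΔE = 0.6824 eV

Since this is positive, energy must be absorbed (photon absorption).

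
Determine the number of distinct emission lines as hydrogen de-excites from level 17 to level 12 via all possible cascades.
15

The electron can occupy levels n = 12, 13, ..., 17 during de-excitation — that is m = 17 - 12 + 1 = 6 distinct levels.

The number of distinct spectral lines equals the number of ways to choose 2 of these m levels (each pair gives one possible emission transition):

Number of lines = m(m-1)/2 = 6×5/2 = 15

These correspond to all possible transitions between the 6 levels:
17 → 16, 17 → 15, 17 → 14, 17 → 13, 17 → 12, 16 → 15, 16 → 14, 16 → 13...

Each transition produces a photon with a unique energy (and thus wavelength). This count does not depend on Z.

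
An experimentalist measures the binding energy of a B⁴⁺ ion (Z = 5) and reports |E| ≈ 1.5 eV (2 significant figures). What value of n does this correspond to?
n = 15

The exact energy levels follow E_n = -13.6057 Z² / n² eV with Z = 5.

The measured value (-1.5 eV) is reported to only 2 significant figures, so we must test candidate n values and see which one matches to that precision.

Candidate energies:
  n = 13:  E = -13.6057 × 5² / 13² = -2.01268 eV
  n = 14:  E = -13.6057 × 5² / 14² = -1.73542 eV
  n = 15:  E = -13.6057 × 5² / 15² = -1.51174 eV  ← matches
  n = 16:  E = -13.6057 × 5² / 16² = -1.32868 eV
  n = 17:  E = -13.6057 × 5² / 17² = -1.17696 eV

Checking against the measurement of -1.5 eV (2 sig figs), only n = 15 agrees:
E_15 = -1.51174 eV, which rounds to -1.5 eV ✓

Therefore n = 15.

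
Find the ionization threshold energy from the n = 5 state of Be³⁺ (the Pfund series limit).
8.707648 eV

The series limit corresponds to the transition from n = ∞ to n = 5.
This is the highest energy (shortest wavelength) transition in the Pfund series.

E_∞ = 0 eV
E_5 = -13.6057 × 4² / 5² = -8.707648 eV

Energy at series limit:
ΔE = E_∞ - E_5 = 0 - (-8.707648) = 8.707648 eV

This energy equals the ionization energy from the n = 5 state of Be³⁺.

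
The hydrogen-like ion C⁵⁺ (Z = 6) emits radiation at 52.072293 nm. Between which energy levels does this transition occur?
n = 4 → n = 3

First, find the photon energy from the wavelength (hc = 1239.84 eV·nm):
E = hc/λ = 1239.84 eV·nm / 52.072293 nm = 23.809975 eV

The energy levels of C⁵⁺ satisfy E_n = -13.6057 × 6² / n² eV, so an emission n_i → n_f releases
ΔE = 13.6057 × 6² × (1/n_f² − 1/n_i²) eV.

Setting ΔE equal to the photon energy:
1/n_f² − 1/n_i² = 23.809975 / (13.6057 × 6²) = 0.048611111

Since 1/n_i² must be positive, we need 1/n_f² > 0.048611111, i.e. n_f ≤ 4. For each allowed n_f, solve n_i = (1/n_f² − 0.048611111)^(−1/2) and check whether it is a whole number:
  n_f = 1: 1/n_i² = 1.000000000 − 0.048611111 = 0.951388889 → n_i = 1.025  (not an integer) ✗
  n_f = 2: 1/n_i² = 0.250000000 − 0.048611111 = 0.201388889 → n_i = 2.228  (not an integer) ✗
  n_f = 3: 1/n_i² = 0.111111111 − 0.048611111 = 0.062500000 → n_i = 4.000  → integer, n_i = 4 ✓
  n_f = 4: 1/n_i² = 0.062500000 − 0.048611111 = 0.013888889 → n_i = 8.485  (not an integer) ✗

Only n_f = 3 gives an integer upper level, n_i = 4.

The transition is from n = 4 to n = 3 (emission).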